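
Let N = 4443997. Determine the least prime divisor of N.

4443997 is odd.
Digit sum 40, not divisible by 3.
Ends in 7: not divisible by 5.
7: 4443997 = 7·634856 + 5
11: 4443997 = 11·403999 + 8
13: 4443997 = 13·341845 + 12
17: 4443997 = 17·261411 + 10
19: 4443997 = 19·233894 + 11
23: 4443997 = 23·193217 + 6
29: 4443997 = 29·153241 + 8
31: 4443997 = 31·143354 + 23
37: 4443997 = 37·120108 + 1
41: 4443997 = 41·108390 + 7
43: 4443997 = 43·103348 + 33
47: 4443997 = 47·94553 + 6
53: 4443997 = 53·83849

53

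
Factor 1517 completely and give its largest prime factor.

41

1517 = 37 · 41
41 is prime.
So 1517 = 37 · 41; the largest prime factor is 41.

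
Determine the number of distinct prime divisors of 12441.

4

12441 = 3 · 4147
4147 = 11 · 377
377 = 13 · 29
12441 = 3 · 11 · 13 · 29, which has 4 distinct prime factors.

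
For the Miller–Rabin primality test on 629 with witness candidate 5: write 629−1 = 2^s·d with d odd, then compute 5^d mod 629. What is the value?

629 − 1 = 628 = 2^2 · 157, so d = 157.
5^1 ≡ 5 (mod 629)
5^2 ≡ 5^2 = 25 ≡ 25 (mod 629)
5^4 ≡ 25^2 = 625 ≡ 625 (mod 629)
5^8 ≡ 625^2 = 390625 ≡ 16 (mod 629)
5^16 ≡ 16^2 = 256 ≡ 256 (mod 629)
5^32 ≡ 256^2 = 65536 ≡ 120 (mod 629)
5^64 ≡ 120^2 = 14400 ≡ 562 (mod 629)
5^128 ≡ 562^2 = 315844 ≡ 86 (mod 629)
157 = 128 + 16 + 8 + 4 + 1 in binary powers of 2.
So 5^157 ≡ 86 · 256 · 16 · 625 · 5 ≡ 309 (mod 629).
Squaring chain: 309 → 502; never reaches −1, so base 5 is a Miller–Rabin witness that 629 is composite.

309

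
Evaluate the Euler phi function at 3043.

2848

Factor: 3043 = 17 · 179.
φ(3043) = (17−1) · (179−1) = 16 · 178 = 2848.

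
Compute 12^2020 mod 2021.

397

12^1 ≡ 12 (mod 2021)
12^2 ≡ 12^2 = 144 ≡ 144 (mod 2021)
12^4 ≡ 144^2 = 20736 ≡ 526 (mod 2021)
12^8 ≡ 526^2 = 276676 ≡ 1820 (mod 2021)
12^16 ≡ 1820^2 = 3312400 ≡ 2002 (mod 2021)
12^32 ≡ 2002^2 = 4008004 ≡ 361 (mod 2021)
12^64 ≡ 361^2 = 130321 ≡ 977 (mod 2021)
12^128 ≡ 977^2 = 954529 ≡ 617 (mod 2021)
12^256 ≡ 617^2 = 380689 ≡ 741 (mod 2021)
12^512 ≡ 741^2 = 549081 ≡ 1390 (mod 2021)
12^1024 ≡ 1390^2 = 1932100 ≡ 24 (mod 2021)
2020 = 1024 + 512 + 256 + 128 + 64 + 32 + 4 in binary powers of 2.
So 12^2020 ≡ 24 · 1390 · 741 · 617 · 977 · 361 · 526 ≡ 397 (mod 2021).
Since 397 ≠ 1, base 12 is a Fermat witness: 2021 is composite.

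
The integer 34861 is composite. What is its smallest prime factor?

34861 is odd.
Digit sum 22, not divisible by 3.
Ends in 1: not divisible by 5.
7: 34861 = 7·4980 + 1
11: 34861 = 11·3169 + 2
13: 34861 = 13·2681 + 8
17: 34861 = 17·2050 + 11
19: 34861 = 19·1834 + 15
23: 34861 = 23·1515 + 16
29: 34861 = 29·1202 + 3
31: 34861 = 31·1124 + 17
37: 34861 = 37·942 + 7
41: 34861 = 41·850 + 11
43: 34861 = 43·810 + 31
47: 34861 = 47·741 + 34
53: 34861 = 53·657 + 40
59: 34861 = 59·590 + 51
61: 34861 = 61·571 + 30
67: 34861 = 67·520 + 21
71: 34861 = 71·491

71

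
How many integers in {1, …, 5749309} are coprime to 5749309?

5653296

Factor: 5749309 = 167 · 173 · 199.
φ(5749309) = (167−1) · (173−1) · (199−1) = 166 · 172 · 198 = 5653296.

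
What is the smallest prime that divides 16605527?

16605527 is odd.
Digit sum 32, not divisible by 3.
Ends in 7: not divisible by 5.
7: 16605527 = 7·2372218 + 1
11: 16605527 = 11·1509593 + 4
13: 16605527 = 13·1277348 + 3
17: 16605527 = 17·976795 + 12
19: 16605527 = 19·873975 + 2
23: 16605527 = 23·721979 + 10
29: 16605527 = 29·572604 + 11
31: 16605527 = 31·535662 + 5
37: 16605527 = 37·448798 + 1
41: 16605527 = 41·405012 + 35
43: 16605527 = 43·386175 + 2
47: 16605527 = 47·353309 + 4
53: 16605527 = 53·313311 + 44
59: 16605527 = 59·281449 + 36
61: 16605527 = 61·272221 + 46
67: 16605527 = 67·247843 + 46
71: 16605527 = 71·233880 + 47
73: 16605527 = 73·227472 + 71
79: 16605527 = 79·210196 + 43
83: 16605527 = 83·200066 + 49
89: 16605527 = 89·186578 + 85
97: 16605527 = 97·171191

97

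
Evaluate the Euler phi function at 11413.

11200

Factor: 11413 = 101 · 113.
φ(11413) = (101−1) · (113−1) = 100 · 112 = 11200.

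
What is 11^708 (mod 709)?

11^1 ≡ 11 (mod 709)
11^2 ≡ 11^2 = 121 ≡ 121 (mod 709)
11^4 ≡ 121^2 = 14641 ≡ 461 (mod 709)
11^8 ≡ 461^2 = 212521 ≡ 530 (mod 709)
11^16 ≡ 530^2 = 280900 ≡ 136 (mod 709)
11^32 ≡ 136^2 = 18496 ≡ 62 (mod 709)
11^64 ≡ 62^2 = 3844 ≡ 299 (mod 709)
11^128 ≡ 299^2 = 89401 ≡ 67 (mod 709)
11^256 ≡ 67^2 = 4489 ≡ 235 (mod 709)
11^512 ≡ 235^2 = 55225 ≡ 632 (mod 709)
708 = 512 + 128 + 64 + 4 in binary powers of 2.
So 11^708 ≡ 632 · 67 · 299 · 461 ≡ 1 (mod 709).
Since the result is 1, base 11 gives no evidence that 709 is composite.

1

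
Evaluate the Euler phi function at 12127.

Factor: 12127 = 67 · 181.
φ(12127) = (67−1) · (181−1) = 66 · 180 = 11880.

11880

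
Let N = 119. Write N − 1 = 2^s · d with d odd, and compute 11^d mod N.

119 − 1 = 118 = 2^1 · 59, so d = 59.
11^1 ≡ 11 (mod 119)
11^2 ≡ 11^2 = 121 ≡ 2 (mod 119)
11^4 ≡ 2^2 = 4 ≡ 4 (mod 119)
11^8 ≡ 4^2 = 16 ≡ 16 (mod 119)
11^16 ≡ 16^2 = 256 ≡ 18 (mod 119)
11^32 ≡ 18^2 = 324 ≡ 86 (mod 119)
59 = 32 + 16 + 8 + 2 + 1 in binary powers of 2.
So 11^59 ≡ 86 · 18 · 16 · 2 · 11 ≡ 114 (mod 119).
Squaring chain: 114; never reaches −1, so base 11 is a Miller–Rabin witness that 119 is composite.

114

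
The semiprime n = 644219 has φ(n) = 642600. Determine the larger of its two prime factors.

919

φ(n) = (p−1)(q−1) = n − (p+q) + 1, so p + q = 644219 − 642600 + 1 = 1620.
p and q are the roots of t² − 1620t + 644219 = 0.
Discriminant: 1620² − 4·644219 = 2624400 − 2576876 = 47524; √47524 = 218.
q = (1620 − 218)/2 = 701, p = (1620 + 218)/2 = 919.
Check: 701 · 919 = 644219.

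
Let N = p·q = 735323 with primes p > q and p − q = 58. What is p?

887

Since p = q + 58, we have 735323 = q(q + 58), so q² + 58q − 735323 = 0.
Discriminant: 58² + 4·735323 = 3364 + 2941292 = 2944656; √2944656 = 1716.
q = (−58 + 1716)/2 = 829, and p = q + 58 = 887.
Check: 829 · 887 = 735323.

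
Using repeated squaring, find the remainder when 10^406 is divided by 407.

10^1 ≡ 10 (mod 407)
10^2 ≡ 10^2 = 100 ≡ 100 (mod 407)
10^4 ≡ 100^2 = 10000 ≡ 232 (mod 407)
10^8 ≡ 232^2 = 53824 ≡ 100 (mod 407)
10^16 ≡ 100^2 = 10000 ≡ 232 (mod 407)
10^32 ≡ 232^2 = 53824 ≡ 100 (mod 407)
10^64 ≡ 100^2 = 10000 ≡ 232 (mod 407)
10^128 ≡ 232^2 = 53824 ≡ 100 (mod 407)
10^256 ≡ 100^2 = 10000 ≡ 232 (mod 407)
406 = 256 + 128 + 16 + 4 + 2 in binary powers of 2.
So 10^406 ≡ 232 · 100 · 232 · 232 · 100 ≡ 232 (mod 407).
Since 232 ≠ 1, base 10 is a Fermat witness: 407 is composite.

232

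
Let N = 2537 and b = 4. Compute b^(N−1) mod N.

4^1 ≡ 4 (mod 2537)
4^2 ≡ 4^2 = 16 ≡ 16 (mod 2537)
4^4 ≡ 16^2 = 256 ≡ 256 (mod 2537)
4^8 ≡ 256^2 = 65536 ≡ 2111 (mod 2537)
4^16 ≡ 2111^2 = 4456321 ≡ 1349 (mod 2537)
4^32 ≡ 1349^2 = 1819801 ≡ 772 (mod 2537)
4^64 ≡ 772^2 = 595984 ≡ 2326 (mod 2537)
4^128 ≡ 2326^2 = 5410276 ≡ 1392 (mod 2537)
4^256 ≡ 1392^2 = 1937664 ≡ 1933 (mod 2537)
4^512 ≡ 1933^2 = 3736489 ≡ 2025 (mod 2537)
4^1024 ≡ 2025^2 = 4100625 ≡ 833 (mod 2537)
4^2048 ≡ 833^2 = 693889 ≡ 1288 (mod 2537)
2536 = 2048 + 256 + 128 + 64 + 32 + 8 in binary powers of 2.
So 4^2536 ≡ 1288 · 1933 · 1392 · 2326 · 772 · 2111 ≡ 317 (mod 2537).
Since 317 ≠ 1, base 4 is a Fermat witness: 2537 is composite.

317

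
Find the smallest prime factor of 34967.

73

34967 is odd.
Digit sum 29, not divisible by 3.
Ends in 7: not divisible by 5.
7: 34967 = 7·4995 + 2
11: 34967 = 11·3178 + 9
13: 34967 = 13·2689 + 10
17: 34967 = 17·2056 + 15
19: 34967 = 19·1840 + 7
23: 34967 = 23·1520 + 7
29: 34967 = 29·1205 + 22
31: 34967 = 31·1127 + 30
37: 34967 = 37·945 + 2
41: 34967 = 41·852 + 35
43: 34967 = 43·813 + 8
47: 34967 = 47·743 + 46
53: 34967 = 53·659 + 40
59: 34967 = 59·592 + 39
61: 34967 = 61·573 + 14
67: 34967 = 67·521 + 60
71: 34967 = 71·492 + 35
73: 34967 = 73·479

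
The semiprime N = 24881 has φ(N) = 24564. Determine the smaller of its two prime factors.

139

φ(n) = (p−1)(q−1) = n − (p+q) + 1, so p + q = 24881 − 24564 + 1 = 318.
p and q are the roots of t² − 318t + 24881 = 0.
Discriminant: 318² − 4·24881 = 101124 − 99524 = 1600; √1600 = 40.
q = (318 − 40)/2 = 139, p = (318 + 40)/2 = 179.
Check: 139 · 179 = 24881.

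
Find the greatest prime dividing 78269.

78269 = 23 · 3403
3403 = 41 · 83
83 is prime.
So 78269 = 23 · 41 · 83; the largest prime factor is 83.

83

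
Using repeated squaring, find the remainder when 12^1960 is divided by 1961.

786

12^1 ≡ 12 (mod 1961)
12^2 ≡ 12^2 = 144 ≡ 144 (mod 1961)
12^4 ≡ 144^2 = 20736 ≡ 1126 (mod 1961)
12^8 ≡ 1126^2 = 1267876 ≡ 1070 (mod 1961)
12^16 ≡ 1070^2 = 1144900 ≡ 1637 (mod 1961)
12^32 ≡ 1637^2 = 2679769 ≡ 1043 (mod 1961)
12^64 ≡ 1043^2 = 1087849 ≡ 1455 (mod 1961)
12^128 ≡ 1455^2 = 2117025 ≡ 1106 (mod 1961)
12^256 ≡ 1106^2 = 1223236 ≡ 1533 (mod 1961)
12^512 ≡ 1533^2 = 2350089 ≡ 811 (mod 1961)
12^1024 ≡ 811^2 = 657721 ≡ 786 (mod 1961)
1960 = 1024 + 512 + 256 + 128 + 32 + 8 in binary powers of 2.
So 12^1960 ≡ 786 · 811 · 1533 · 1106 · 1043 · 1070 ≡ 786 (mod 1961).
Since 786 ≠ 1, base 12 is a Fermat witness: 1961 is composite.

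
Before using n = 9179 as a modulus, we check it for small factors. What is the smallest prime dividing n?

67

9179 is odd.
Digit sum 26, not divisible by 3.
Ends in 9: not divisible by 5.
7: 9179 = 7·1311 + 2
11: 9179 = 11·834 + 5
13: 9179 = 13·706 + 1
17: 9179 = 17·539 + 16
19: 9179 = 19·483 + 2
23: 9179 = 23·399 + 2
29: 9179 = 29·316 + 15
31: 9179 = 31·296 + 3
37: 9179 = 37·248 + 3
41: 9179 = 41·223 + 36
43: 9179 = 43·213 + 20
47: 9179 = 47·195 + 14
53: 9179 = 53·173 + 10
59: 9179 = 59·155 + 34
61: 9179 = 61·150 + 29
67: 9179 = 67·137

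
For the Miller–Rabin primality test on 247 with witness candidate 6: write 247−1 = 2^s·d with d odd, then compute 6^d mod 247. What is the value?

125

247 − 1 = 246 = 2^1 · 123, so d = 123.
6^1 ≡ 6 (mod 247)
6^2 ≡ 6^2 = 36 ≡ 36 (mod 247)
6^4 ≡ 36^2 = 1296 ≡ 61 (mod 247)
6^8 ≡ 61^2 = 3721 ≡ 16 (mod 247)
6^16 ≡ 16^2 = 256 ≡ 9 (mod 247)
6^32 ≡ 9^2 = 81 ≡ 81 (mod 247)
6^64 ≡ 81^2 = 6561 ≡ 139 (mod 247)
123 = 64 + 32 + 16 + 8 + 2 + 1 in binary powers of 2.
So 6^123 ≡ 139 · 81 · 9 · 16 · 36 · 6 ≡ 125 (mod 247).
Squaring chain: 125; never reaches −1, so base 6 is a Miller–Rabin witness that 247 is composite.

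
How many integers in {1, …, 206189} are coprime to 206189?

Factor: 206189 = 41 · 47 · 107.
φ(206189) = (41−1) · (47−1) · (107−1) = 40 · 46 · 106 = 195040.

195040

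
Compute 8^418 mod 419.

8^1 ≡ 8 (mod 419)
8^2 ≡ 8^2 = 64 ≡ 64 (mod 419)
8^4 ≡ 64^2 = 4096 ≡ 325 (mod 419)
8^8 ≡ 325^2 = 105625 ≡ 37 (mod 419)
8^16 ≡ 37^2 = 1369 ≡ 112 (mod 419)
8^32 ≡ 112^2 = 12544 ≡ 393 (mod 419)
8^64 ≡ 393^2 = 154449 ≡ 257 (mod 419)
8^128 ≡ 257^2 = 66049 ≡ 266 (mod 419)
8^256 ≡ 266^2 = 70756 ≡ 364 (mod 419)
418 = 256 + 128 + 32 + 2 in binary powers of 2.
So 8^418 ≡ 364 · 266 · 393 · 64 ≡ 1 (mod 419).
Since the result is 1, base 8 gives no evidence that 419 is composite.

1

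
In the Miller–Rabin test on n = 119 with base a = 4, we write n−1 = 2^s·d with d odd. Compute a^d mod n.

119 − 1 = 118 = 2^1 · 59, so d = 59.
4^1 ≡ 4 (mod 119)
4^2 ≡ 4^2 = 16 ≡ 16 (mod 119)
4^4 ≡ 16^2 = 256 ≡ 18 (mod 119)
4^8 ≡ 18^2 = 324 ≡ 86 (mod 119)
4^16 ≡ 86^2 = 7396 ≡ 18 (mod 119)
4^32 ≡ 18^2 = 324 ≡ 86 (mod 119)
59 = 32 + 16 + 8 + 2 + 1 in binary powers of 2.
So 4^59 ≡ 86 · 18 · 86 · 16 · 4 ≡ 30 (mod 119).
Squaring chain: 30; never reaches −1, so base 4 is a Miller–Rabin witness that 119 is composite.

30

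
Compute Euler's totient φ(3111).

1920

Factor: 3111 = 3 · 17 · 61.
φ(3111) = (3−1) · (17−1) · (61−1) = 2 · 16 · 60 = 1920.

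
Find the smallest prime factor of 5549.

5549 is odd.
Digit sum 23, not divisible by 3.
Ends in 9: not divisible by 5.
7: 5549 = 7·792 + 5
11: 5549 = 11·504 + 5
13: 5549 = 13·426 + 11
17: 5549 = 17·326 + 7
19: 5549 = 19·292 + 1
23: 5549 = 23·241 + 6
29: 5549 = 29·191 + 10
31: 5549 = 31·179

31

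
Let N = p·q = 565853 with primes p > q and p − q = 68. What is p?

787

Since p = q + 68, we have 565853 = q(q + 68), so q² + 68q − 565853 = 0.
Discriminant: 68² + 4·565853 = 4624 + 2263412 = 2268036; √2268036 = 1506.
q = (−68 + 1506)/2 = 719, and p = q + 68 = 787.
Check: 719 · 787 = 565853.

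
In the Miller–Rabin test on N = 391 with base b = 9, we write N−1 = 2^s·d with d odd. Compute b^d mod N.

151

391 − 1 = 390 = 2^1 · 195, so d = 195.
9^1 ≡ 9 (mod 391)
9^2 ≡ 9^2 = 81 ≡ 81 (mod 391)
9^4 ≡ 81^2 = 6561 ≡ 305 (mod 391)
9^8 ≡ 305^2 = 93025 ≡ 358 (mod 391)
9^16 ≡ 358^2 = 128164 ≡ 307 (mod 391)
9^32 ≡ 307^2 = 94249 ≡ 18 (mod 391)
9^64 ≡ 18^2 = 324 ≡ 324 (mod 391)
9^128 ≡ 324^2 = 104976 ≡ 188 (mod 391)
195 = 128 + 64 + 2 + 1 in binary powers of 2.
So 9^195 ≡ 188 · 324 · 81 · 9 ≡ 151 (mod 391).
Squaring chain: 151; never reaches −1, so base 9 is a Miller–Rabin witness that 391 is composite.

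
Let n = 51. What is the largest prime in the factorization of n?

17

51 = 3 · 17
17 is prime.
So 51 = 3 · 17; the largest prime factor is 17.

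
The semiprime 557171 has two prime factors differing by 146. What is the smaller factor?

677

Since p = q + 146, we have 557171 = q(q + 146), so q² + 146q − 557171 = 0.
Discriminant: 146² + 4·557171 = 21316 + 2228684 = 2250000; √2250000 = 1500.
q = (−146 + 1500)/2 = 677, and p = q + 146 = 823.
Check: 677 · 823 = 557171.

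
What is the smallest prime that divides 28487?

28487 is odd.
Digit sum 29, not divisible by 3.
Ends in 7: not divisible by 5.
7: 28487 = 7·4069 + 4
11: 28487 = 11·2589 + 8
13: 28487 = 13·2191 + 4
17: 28487 = 17·1675 + 12
19: 28487 = 19·1499 + 6
23: 28487 = 23·1238 + 13
29: 28487 = 29·982 + 9
31: 28487 = 31·918 + 29
37: 28487 = 37·769 + 34
41: 28487 = 41·694 + 33
43: 28487 = 43·662 + 21
47: 28487 = 47·606 + 5
53: 28487 = 53·537 + 26
59: 28487 = 59·482 + 49
61: 28487 = 61·467

61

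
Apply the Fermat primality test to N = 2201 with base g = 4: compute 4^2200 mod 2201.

4^1 ≡ 4 (mod 2201)
4^2 ≡ 4^2 = 16 ≡ 16 (mod 2201)
4^4 ≡ 16^2 = 256 ≡ 256 (mod 2201)
4^8 ≡ 256^2 = 65536 ≡ 1707 (mod 2201)
4^16 ≡ 1707^2 = 2913849 ≡ 1926 (mod 2201)
4^32 ≡ 1926^2 = 3709476 ≡ 791 (mod 2201)
4^64 ≡ 791^2 = 625681 ≡ 597 (mod 2201)
4^128 ≡ 597^2 = 356409 ≡ 2048 (mod 2201)
4^256 ≡ 2048^2 = 4194304 ≡ 1399 (mod 2201)
4^512 ≡ 1399^2 = 1957201 ≡ 512 (mod 2201)
4^1024 ≡ 512^2 = 262144 ≡ 225 (mod 2201)
4^2048 ≡ 225^2 = 50625 ≡ 2 (mod 2201)
2200 = 2048 + 128 + 16 + 8 in binary powers of 2.
So 4^2200 ≡ 2 · 2048 · 1926 · 1707 ≡ 187 (mod 2201).
Since 187 ≠ 1, base 4 is a Fermat witness: 2201 is composite.

187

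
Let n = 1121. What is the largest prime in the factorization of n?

1121 = 19 · 59
59 is prime.
So 1121 = 19 · 59; the largest prime factor is 59.

59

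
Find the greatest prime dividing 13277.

13277 = 11 · 1207
1207 = 17 · 71
71 is prime.
So 13277 = 11 · 17 · 71; the largest prime factor is 71.

71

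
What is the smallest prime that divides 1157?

1157 is odd.
Digit sum 14, not divisible by 3.
Ends in 7: not divisible by 5.
7: 1157 = 7·165 + 2
11: 1157 = 11·105 + 2
13: 1157 = 13·89

13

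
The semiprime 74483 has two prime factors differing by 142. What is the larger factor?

Since p = q + 142, we have 74483 = q(q + 142), so q² + 142q − 74483 = 0.
Discriminant: 142² + 4·74483 = 20164 + 297932 = 318096; √318096 = 564.
q = (−142 + 564)/2 = 211, and p = q + 142 = 353.
Check: 211 · 353 = 74483.

353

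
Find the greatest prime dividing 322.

23

322 = 2 · 161
161 = 7 · 23
23 is prime.
So 322 = 2 · 7 · 23; the largest prime factor is 23.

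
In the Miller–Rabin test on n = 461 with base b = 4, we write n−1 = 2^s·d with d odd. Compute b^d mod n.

461 − 1 = 460 = 2^2 · 115, so d = 115.
4^1 ≡ 4 (mod 461)
4^2 ≡ 4^2 = 16 ≡ 16 (mod 461)
4^4 ≡ 16^2 = 256 ≡ 256 (mod 461)
4^8 ≡ 256^2 = 65536 ≡ 74 (mod 461)
4^16 ≡ 74^2 = 5476 ≡ 405 (mod 461)
4^32 ≡ 405^2 = 164025 ≡ 370 (mod 461)
4^64 ≡ 370^2 = 136900 ≡ 444 (mod 461)
115 = 64 + 32 + 16 + 2 + 1 in binary powers of 2.
So 4^115 ≡ 444 · 370 · 405 · 16 · 4 ≡ 460 (mod 461).
Since 4^d ≡ 460 (mod 461), base 4 does not prove 461 composite.

460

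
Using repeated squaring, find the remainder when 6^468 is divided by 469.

225

6^1 ≡ 6 (mod 469)
6^2 ≡ 6^2 = 36 ≡ 36 (mod 469)
6^4 ≡ 36^2 = 1296 ≡ 358 (mod 469)
6^8 ≡ 358^2 = 128164 ≡ 127 (mod 469)
6^16 ≡ 127^2 = 16129 ≡ 183 (mod 469)
6^32 ≡ 183^2 = 33489 ≡ 190 (mod 469)
6^64 ≡ 190^2 = 36100 ≡ 456 (mod 469)
6^128 ≡ 456^2 = 207936 ≡ 169 (mod 469)
6^256 ≡ 169^2 = 28561 ≡ 421 (mod 469)
468 = 256 + 128 + 64 + 16 + 4 in binary powers of 2.
So 6^468 ≡ 421 · 169 · 456 · 183 · 358 ≡ 225 (mod 469).
Since 225 ≠ 1, base 6 is a Fermat witness: 469 is composite.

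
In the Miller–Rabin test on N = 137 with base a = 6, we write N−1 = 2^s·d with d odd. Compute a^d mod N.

137 − 1 = 136 = 2^3 · 17, so d = 17.
6^1 ≡ 6 (mod 137)
6^2 ≡ 6^2 = 36 ≡ 36 (mod 137)
6^4 ≡ 36^2 = 1296 ≡ 63 (mod 137)
6^8 ≡ 63^2 = 3969 ≡ 133 (mod 137)
6^16 ≡ 133^2 = 17689 ≡ 16 (mod 137)
17 = 16 + 1 in binary powers of 2.
So 6^17 ≡ 16 · 6 ≡ 96 (mod 137).
Squaring chain: 96 → 37 → 136; reaches −1, so base 6 does not prove 137 composite.

96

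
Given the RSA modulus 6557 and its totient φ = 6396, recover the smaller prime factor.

φ(n) = (p−1)(q−1) = n − (p+q) + 1, so p + q = 6557 − 6396 + 1 = 162.
p and q are the roots of t² − 162t + 6557 = 0.
Discriminant: 162² − 4·6557 = 26244 − 26228 = 16; √16 = 4.
q = (162 − 4)/2 = 79, p = (162 + 4)/2 = 83.
Check: 79 · 83 = 6557.

79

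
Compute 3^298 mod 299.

3

3^1 ≡ 3 (mod 299)
3^2 ≡ 3^2 = 9 ≡ 9 (mod 299)
3^4 ≡ 9^2 = 81 ≡ 81 (mod 299)
3^8 ≡ 81^2 = 6561 ≡ 282 (mod 299)
3^16 ≡ 282^2 = 79524 ≡ 289 (mod 299)
3^32 ≡ 289^2 = 83521 ≡ 100 (mod 299)
3^64 ≡ 100^2 = 10000 ≡ 133 (mod 299)
3^128 ≡ 133^2 = 17689 ≡ 48 (mod 299)
3^256 ≡ 48^2 = 2304 ≡ 211 (mod 299)
298 = 256 + 32 + 8 + 2 in binary powers of 2.
So 3^298 ≡ 211 · 100 · 282 · 9 ≡ 3 (mod 299).
Since 3 ≠ 1, base 3 is a Fermat witness: 299 is composite.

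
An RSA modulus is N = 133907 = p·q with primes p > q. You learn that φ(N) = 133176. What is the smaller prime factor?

φ(n) = (p−1)(q−1) = n − (p+q) + 1, so p + q = 133907 − 133176 + 1 = 732.
p and q are the roots of t² − 732t + 133907 = 0.
Discriminant: 732² − 4·133907 = 535824 − 535628 = 196; √196 = 14.
q = (732 − 14)/2 = 359, p = (732 + 14)/2 = 373.
Check: 359 · 373 = 133907.

359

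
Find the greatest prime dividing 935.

17

935 = 5 · 187
187 = 11 · 17
17 is prime.
So 935 = 5 · 11 · 17; the largest prime factor is 17.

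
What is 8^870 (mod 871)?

8^1 ≡ 8 (mod 871)
8^2 ≡ 8^2 = 64 ≡ 64 (mod 871)
8^4 ≡ 64^2 = 4096 ≡ 612 (mod 871)
8^8 ≡ 612^2 = 374544 ≡ 14 (mod 871)
8^16 ≡ 14^2 = 196 ≡ 196 (mod 871)
8^32 ≡ 196^2 = 38416 ≡ 92 (mod 871)
8^64 ≡ 92^2 = 8464 ≡ 625 (mod 871)
8^128 ≡ 625^2 = 390625 ≡ 417 (mod 871)
8^256 ≡ 417^2 = 173889 ≡ 560 (mod 871)
8^512 ≡ 560^2 = 313600 ≡ 40 (mod 871)
870 = 512 + 256 + 64 + 32 + 4 + 2 in binary powers of 2.
So 8^870 ≡ 40 · 560 · 625 · 92 · 612 · 64 ≡ 662 (mod 871).
Since 662 ≠ 1, base 8 is a Fermat witness: 871 is composite.

662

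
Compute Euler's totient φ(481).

432

Factor: 481 = 13 · 37.
φ(481) = (13−1) · (37−1) = 12 · 36 = 432.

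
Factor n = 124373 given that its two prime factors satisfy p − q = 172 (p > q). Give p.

Since p = q + 172, we have 124373 = q(q + 172), so q² + 172q − 124373 = 0.
Discriminant: 172² + 4·124373 = 29584 + 497492 = 527076; √527076 = 726.
q = (−172 + 726)/2 = 277, and p = q + 172 = 449.
Check: 277 · 449 = 124373.

449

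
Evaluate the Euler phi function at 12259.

Factor: 12259 = 13 · 23 · 41.
φ(12259) = (13−1) · (23−1) · (41−1) = 12 · 22 · 40 = 10560.

10560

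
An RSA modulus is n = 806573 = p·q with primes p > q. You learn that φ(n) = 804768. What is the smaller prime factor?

809

φ(n) = (p−1)(q−1) = n − (p+q) + 1, so p + q = 806573 − 804768 + 1 = 1806.
p and q are the roots of t² − 1806t + 806573 = 0.
Discriminant: 1806² − 4·806573 = 3261636 − 3226292 = 35344; √35344 = 188.
q = (1806 − 188)/2 = 809, p = (1806 + 188)/2 = 997.
Check: 809 · 997 = 806573.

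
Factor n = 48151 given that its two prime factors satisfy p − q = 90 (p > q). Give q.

Since p = q + 90, we have 48151 = q(q + 90), so q² + 90q − 48151 = 0.
Discriminant: 90² + 4·48151 = 8100 + 192604 = 200704; √200704 = 448.
q = (−90 + 448)/2 = 179, and p = q + 90 = 269.
Check: 179 · 269 = 48151.

179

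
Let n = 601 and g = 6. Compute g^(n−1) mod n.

6^1 ≡ 6 (mod 601)
6^2 ≡ 6^2 = 36 ≡ 36 (mod 601)
6^4 ≡ 36^2 = 1296 ≡ 94 (mod 601)
6^8 ≡ 94^2 = 8836 ≡ 422 (mod 601)
6^16 ≡ 422^2 = 178084 ≡ 188 (mod 601)
6^32 ≡ 188^2 = 35344 ≡ 486 (mod 601)
6^64 ≡ 486^2 = 236196 ≡ 3 (mod 601)
6^128 ≡ 3^2 = 9 ≡ 9 (mod 601)
6^256 ≡ 9^2 = 81 ≡ 81 (mod 601)
6^512 ≡ 81^2 = 6561 ≡ 551 (mod 601)
600 = 512 + 64 + 16 + 8 in binary powers of 2.
So 6^600 ≡ 551 · 3 · 188 · 422 ≡ 1 (mod 601).
Since the result is 1, base 6 gives no evidence that 601 is composite.

1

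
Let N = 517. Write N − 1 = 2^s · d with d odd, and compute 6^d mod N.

486

517 − 1 = 516 = 2^2 · 129, so d = 129.
6^1 ≡ 6 (mod 517)
6^2 ≡ 6^2 = 36 ≡ 36 (mod 517)
6^4 ≡ 36^2 = 1296 ≡ 262 (mod 517)
6^8 ≡ 262^2 = 68644 ≡ 400 (mod 517)
6^16 ≡ 400^2 = 160000 ≡ 247 (mod 517)
6^32 ≡ 247^2 = 61009 ≡ 3 (mod 517)
6^64 ≡ 3^2 = 9 ≡ 9 (mod 517)
6^128 ≡ 9^2 = 81 ≡ 81 (mod 517)
129 = 128 + 1 in binary powers of 2.
So 6^129 ≡ 81 · 6 ≡ 486 (mod 517).
Squaring chain: 486 → 444; never reaches −1, so base 6 is a Miller–Rabin witness that 517 is composite.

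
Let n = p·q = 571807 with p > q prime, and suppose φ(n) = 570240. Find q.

577

φ(n) = (p−1)(q−1) = n − (p+q) + 1, so p + q = 571807 − 570240 + 1 = 1568.
p and q are the roots of t² − 1568t + 571807 = 0.
Discriminant: 1568² − 4·571807 = 2458624 − 2287228 = 171396; √171396 = 414.
q = (1568 − 414)/2 = 577, p = (1568 + 414)/2 = 991.
Check: 577 · 991 = 571807.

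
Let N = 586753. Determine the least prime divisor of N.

23

586753 is odd.
Digit sum 34, not divisible by 3.
Ends in 3: not divisible by 5.
7: 586753 = 7·83821 + 6
11: 586753 = 11·53341 + 2
13: 586753 = 13·45134 + 11
17: 586753 = 17·34514 + 15
19: 586753 = 19·30881 + 14
23: 586753 = 23·25511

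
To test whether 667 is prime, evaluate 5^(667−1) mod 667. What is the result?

5^1 ≡ 5 (mod 667)
5^2 ≡ 5^2 = 25 ≡ 25 (mod 667)
5^4 ≡ 25^2 = 625 ≡ 625 (mod 667)
5^8 ≡ 625^2 = 390625 ≡ 430 (mod 667)
5^16 ≡ 430^2 = 184900 ≡ 141 (mod 667)
5^32 ≡ 141^2 = 19881 ≡ 538 (mod 667)
5^64 ≡ 538^2 = 289444 ≡ 633 (mod 667)
5^128 ≡ 633^2 = 400689 ≡ 489 (mod 667)
5^256 ≡ 489^2 = 239121 ≡ 335 (mod 667)
5^512 ≡ 335^2 = 112225 ≡ 169 (mod 667)
666 = 512 + 128 + 16 + 8 + 2 in binary powers of 2.
So 5^666 ≡ 169 · 489 · 141 · 430 · 25 ≡ 169 (mod 667).
Since 169 ≠ 1, base 5 is a Fermat witness: 667 is composite.

169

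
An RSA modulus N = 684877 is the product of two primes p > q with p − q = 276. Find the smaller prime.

Since p = q + 276, we have 684877 = q(q + 276), so q² + 276q − 684877 = 0.
Discriminant: 276² + 4·684877 = 76176 + 2739508 = 2815684; √2815684 = 1678.
q = (−276 + 1678)/2 = 701, and p = q + 276 = 977.
Check: 701 · 977 = 684877.

701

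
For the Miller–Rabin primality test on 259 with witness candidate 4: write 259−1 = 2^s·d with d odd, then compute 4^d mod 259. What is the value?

259 − 1 = 258 = 2^1 · 129, so d = 129.
4^1 ≡ 4 (mod 259)
4^2 ≡ 4^2 = 16 ≡ 16 (mod 259)
4^4 ≡ 16^2 = 256 ≡ 256 (mod 259)
4^8 ≡ 256^2 = 65536 ≡ 9 (mod 259)
4^16 ≡ 9^2 = 81 ≡ 81 (mod 259)
4^32 ≡ 81^2 = 6561 ≡ 86 (mod 259)
4^64 ≡ 86^2 = 7396 ≡ 144 (mod 259)
4^128 ≡ 144^2 = 20736 ≡ 16 (mod 259)
129 = 128 + 1 in binary powers of 2.
So 4^129 ≡ 16 · 4 ≡ 64 (mod 259).
Squaring chain: 64; never reaches −1, so base 4 is a Miller–Rabin witness that 259 is composite.

64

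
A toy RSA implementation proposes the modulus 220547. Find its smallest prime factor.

220547 is odd.
Digit sum 20, not divisible by 3.
Ends in 7: not divisible by 5.
7: 220547 = 7·31506 + 5
11: 220547 = 11·20049 + 8
13: 220547 = 13·16965 + 2
17: 220547 = 17·12973 + 6
19: 220547 = 19·11607 + 14
23: 220547 = 23·9589

23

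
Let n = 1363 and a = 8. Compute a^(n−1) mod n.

8^1 ≡ 8 (mod 1363)
8^2 ≡ 8^2 = 64 ≡ 64 (mod 1363)
8^4 ≡ 64^2 = 4096 ≡ 7 (mod 1363)
8^8 ≡ 7^2 = 49 ≡ 49 (mod 1363)
8^16 ≡ 49^2 = 2401 ≡ 1038 (mod 1363)
8^32 ≡ 1038^2 = 1077444 ≡ 674 (mod 1363)
8^64 ≡ 674^2 = 454276 ≡ 397 (mod 1363)
8^128 ≡ 397^2 = 157609 ≡ 864 (mod 1363)
8^256 ≡ 864^2 = 746496 ≡ 935 (mod 1363)
8^512 ≡ 935^2 = 874225 ≡ 542 (mod 1363)
8^1024 ≡ 542^2 = 293764 ≡ 719 (mod 1363)
1362 = 1024 + 256 + 64 + 16 + 2 in binary powers of 2.
So 8^1362 ≡ 719 · 935 · 397 · 1038 · 64 ≡ 573 (mod 1363).
Since 573 ≠ 1, base 8 is a Fermat witness: 1363 is composite.

573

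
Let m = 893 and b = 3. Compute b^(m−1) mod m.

3^1 ≡ 3 (mod 893)
3^2 ≡ 3^2 = 9 ≡ 9 (mod 893)
3^4 ≡ 9^2 = 81 ≡ 81 (mod 893)
3^8 ≡ 81^2 = 6561 ≡ 310 (mod 893)
3^16 ≡ 310^2 = 96100 ≡ 549 (mod 893)
3^32 ≡ 549^2 = 301401 ≡ 460 (mod 893)
3^64 ≡ 460^2 = 211600 ≡ 852 (mod 893)
3^128 ≡ 852^2 = 725904 ≡ 788 (mod 893)
3^256 ≡ 788^2 = 620944 ≡ 309 (mod 893)
3^512 ≡ 309^2 = 95481 ≡ 823 (mod 893)
892 = 512 + 256 + 64 + 32 + 16 + 8 + 4 in binary powers of 2.
So 3^892 ≡ 823 · 309 · 852 · 460 · 549 · 310 · 81 ≡ 852 (mod 893).
Since 852 ≠ 1, base 3 is a Fermat witness: 893 is composite.

852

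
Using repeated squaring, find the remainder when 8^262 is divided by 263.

8^1 ≡ 8 (mod 263)
8^2 ≡ 8^2 = 64 ≡ 64 (mod 263)
8^4 ≡ 64^2 = 4096 ≡ 151 (mod 263)
8^8 ≡ 151^2 = 22801 ≡ 183 (mod 263)
8^16 ≡ 183^2 = 33489 ≡ 88 (mod 263)
8^32 ≡ 88^2 = 7744 ≡ 117 (mod 263)
8^64 ≡ 117^2 = 13689 ≡ 13 (mod 263)
8^128 ≡ 13^2 = 169 ≡ 169 (mod 263)
8^256 ≡ 169^2 = 28561 ≡ 157 (mod 263)
262 = 256 + 4 + 2 in binary powers of 2.
So 8^262 ≡ 157 · 151 · 64 ≡ 1 (mod 263).
Since the result is 1, base 8 gives no evidence that 263 is composite.

1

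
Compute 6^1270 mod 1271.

6^1 ≡ 6 (mod 1271)
6^2 ≡ 6^2 = 36 ≡ 36 (mod 1271)
6^4 ≡ 36^2 = 1296 ≡ 25 (mod 1271)
6^8 ≡ 25^2 = 625 ≡ 625 (mod 1271)
6^16 ≡ 625^2 = 390625 ≡ 428 (mod 1271)
6^32 ≡ 428^2 = 183184 ≡ 160 (mod 1271)
6^64 ≡ 160^2 = 25600 ≡ 180 (mod 1271)
6^128 ≡ 180^2 = 32400 ≡ 625 (mod 1271)
6^256 ≡ 625^2 = 390625 ≡ 428 (mod 1271)
6^512 ≡ 428^2 = 183184 ≡ 160 (mod 1271)
6^1024 ≡ 160^2 = 25600 ≡ 180 (mod 1271)
1270 = 1024 + 128 + 64 + 32 + 16 + 4 + 2 in binary powers of 2.
So 6^1270 ≡ 180 · 625 · 180 · 160 · 428 · 25 · 36 ≡ 583 (mod 1271).
Since 583 ≠ 1, base 6 is a Fermat witness: 1271 is composite.

583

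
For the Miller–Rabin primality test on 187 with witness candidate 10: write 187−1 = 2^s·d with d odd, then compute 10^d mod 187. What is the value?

164

187 − 1 = 186 = 2^1 · 93, so d = 93.
10^1 ≡ 10 (mod 187)
10^2 ≡ 10^2 = 100 ≡ 100 (mod 187)
10^4 ≡ 100^2 = 10000 ≡ 89 (mod 187)
10^8 ≡ 89^2 = 7921 ≡ 67 (mod 187)
10^16 ≡ 67^2 = 4489 ≡ 1 (mod 187)
10^32 ≡ 1^2 = 1 ≡ 1 (mod 187)
10^64 ≡ 1^2 = 1 ≡ 1 (mod 187)
93 = 64 + 16 + 8 + 4 + 1 in binary powers of 2.
So 10^93 ≡ 1 · 1 · 67 · 89 · 10 ≡ 164 (mod 187).
Squaring chain: 164; never reaches −1, so base 10 is a Miller–Rabin witness that 187 is composite.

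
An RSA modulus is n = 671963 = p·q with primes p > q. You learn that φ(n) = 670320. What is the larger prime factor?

883

φ(n) = (p−1)(q−1) = n − (p+q) + 1, so p + q = 671963 − 670320 + 1 = 1644.
p and q are the roots of t² − 1644t + 671963 = 0.
Discriminant: 1644² − 4·671963 = 2702736 − 2687852 = 14884; √14884 = 122.
q = (1644 − 122)/2 = 761, p = (1644 + 122)/2 = 883.
Check: 761 · 883 = 671963.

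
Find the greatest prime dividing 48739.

48739 = 17 · 2867
2867 = 47 · 61
61 is prime.
So 48739 = 17 · 47 · 61; the largest prime factor is 61.

61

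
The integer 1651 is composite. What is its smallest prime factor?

1651 is odd.
Digit sum 13, not divisible by 3.
Ends in 1: not divisible by 5.
7: 1651 = 7·235 + 6
11: 1651 = 11·150 + 1
13: 1651 = 13·127

13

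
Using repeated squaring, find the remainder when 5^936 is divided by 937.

5^1 ≡ 5 (mod 937)
5^2 ≡ 5^2 = 25 ≡ 25 (mod 937)
5^4 ≡ 25^2 = 625 ≡ 625 (mod 937)
5^8 ≡ 625^2 = 390625 ≡ 833 (mod 937)
5^16 ≡ 833^2 = 693889 ≡ 509 (mod 937)
5^32 ≡ 509^2 = 259081 ≡ 469 (mod 937)
5^64 ≡ 469^2 = 219961 ≡ 703 (mod 937)
5^128 ≡ 703^2 = 494209 ≡ 410 (mod 937)
5^256 ≡ 410^2 = 168100 ≡ 377 (mod 937)
5^512 ≡ 377^2 = 142129 ≡ 642 (mod 937)
936 = 512 + 256 + 128 + 32 + 8 in binary powers of 2.
So 5^936 ≡ 642 · 377 · 410 · 469 · 833 ≡ 1 (mod 937).
Since the result is 1, base 5 gives no evidence that 937 is composite.

1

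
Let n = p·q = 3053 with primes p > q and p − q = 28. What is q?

43

Since p = q + 28, we have 3053 = q(q + 28), so q² + 28q − 3053 = 0.
Discriminant: 28² + 4·3053 = 784 + 12212 = 12996; √12996 = 114.
q = (−28 + 114)/2 = 43, and p = q + 28 = 71.
Check: 43 · 71 = 3053.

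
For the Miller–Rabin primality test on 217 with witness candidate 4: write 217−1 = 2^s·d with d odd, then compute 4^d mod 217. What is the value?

78

217 − 1 = 216 = 2^3 · 27, so d = 27.
4^1 ≡ 4 (mod 217)
4^2 ≡ 4^2 = 16 ≡ 16 (mod 217)
4^4 ≡ 16^2 = 256 ≡ 39 (mod 217)
4^8 ≡ 39^2 = 1521 ≡ 2 (mod 217)
4^16 ≡ 2^2 = 4 ≡ 4 (mod 217)
27 = 16 + 8 + 2 + 1 in binary powers of 2.
So 4^27 ≡ 4 · 2 · 16 · 4 ≡ 78 (mod 217).
Squaring chain: 78 → 8 → 64; never reaches −1, so base 4 is a Miller–Rabin witness that 217 is composite.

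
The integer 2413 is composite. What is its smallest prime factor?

2413 is odd.
Digit sum 10, not divisible by 3.
Ends in 3: not divisible by 5.
7: 2413 = 7·344 + 5
11: 2413 = 11·219 + 4
13: 2413 = 13·185 + 8
17: 2413 = 17·141 + 16
19: 2413 = 19·127

19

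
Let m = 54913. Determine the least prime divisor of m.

89

54913 is odd.
Digit sum 22, not divisible by 3.
Ends in 3: not divisible by 5.
7: 54913 = 7·7844 + 5
11: 54913 = 11·4992 + 1
13: 54913 = 13·4224 + 1
17: 54913 = 17·3230 + 3
19: 54913 = 19·2890 + 3
23: 54913 = 23·2387 + 12
29: 54913 = 29·1893 + 16
31: 54913 = 31·1771 + 12
37: 54913 = 37·1484 + 5
41: 54913 = 41·1339 + 14
43: 54913 = 43·1277 + 2
47: 54913 = 47·1168 + 17
53: 54913 = 53·1036 + 5
59: 54913 = 59·930 + 43
61: 54913 = 61·900 + 13
67: 54913 = 67·819 + 40
71: 54913 = 71·773 + 30
73: 54913 = 73·752 + 17
79: 54913 = 79·695 + 8
83: 54913 = 83·661 + 50
89: 54913 = 89·617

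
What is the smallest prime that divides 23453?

47

23453 is odd.
Digit sum 17, not divisible by 3.
Ends in 3: not divisible by 5.
7: 23453 = 7·3350 + 3
11: 23453 = 11·2132 + 1
13: 23453 = 13·1804 + 1
17: 23453 = 17·1379 + 10
19: 23453 = 19·1234 + 7
23: 23453 = 23·1019 + 16
29: 23453 = 29·808 + 21
31: 23453 = 31·756 + 17
37: 23453 = 37·633 + 32
41: 23453 = 41·572 + 1
43: 23453 = 43·545 + 18
47: 23453 = 47·499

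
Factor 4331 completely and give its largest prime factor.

4331 = 61 · 71
71 is prime.
So 4331 = 61 · 71; the largest prime factor is 71.

71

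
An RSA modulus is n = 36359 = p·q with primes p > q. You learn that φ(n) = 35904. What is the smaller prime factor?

103

φ(n) = (p−1)(q−1) = n − (p+q) + 1, so p + q = 36359 − 35904 + 1 = 456.
p and q are the roots of t² − 456t + 36359 = 0.
Discriminant: 456² − 4·36359 = 207936 − 145436 = 62500; √62500 = 250.
q = (456 − 250)/2 = 103, p = (456 + 250)/2 = 353.
Check: 103 · 353 = 36359.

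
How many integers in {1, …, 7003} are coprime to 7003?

6808

Factor: 7003 = 47 · 149.
φ(7003) = (47−1) · (149−1) = 46 · 148 = 6808.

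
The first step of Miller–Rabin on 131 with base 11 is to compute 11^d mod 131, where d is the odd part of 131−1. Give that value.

131 − 1 = 130 = 2^1 · 65, so d = 65.
11^1 ≡ 11 (mod 131)
11^2 ≡ 11^2 = 121 ≡ 121 (mod 131)
11^4 ≡ 121^2 = 14641 ≡ 100 (mod 131)
11^8 ≡ 100^2 = 10000 ≡ 44 (mod 131)
11^16 ≡ 44^2 = 1936 ≡ 102 (mod 131)
11^32 ≡ 102^2 = 10404 ≡ 55 (mod 131)
11^64 ≡ 55^2 = 3025 ≡ 12 (mod 131)
65 = 64 + 1 in binary powers of 2.
So 11^65 ≡ 12 · 11 ≡ 1 (mod 131).
Since 11^d ≡ 1 (mod 131), base 11 does not prove 131 composite.

1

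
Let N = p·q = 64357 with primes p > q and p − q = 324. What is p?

Since p = q + 324, we have 64357 = q(q + 324), so q² + 324q − 64357 = 0.
Discriminant: 324² + 4·64357 = 104976 + 257428 = 362404; √362404 = 602.
q = (−324 + 602)/2 = 139, and p = q + 324 = 463.
Check: 139 · 463 = 64357.

463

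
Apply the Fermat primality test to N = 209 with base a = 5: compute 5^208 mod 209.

5^1 ≡ 5 (mod 209)
5^2 ≡ 5^2 = 25 ≡ 25 (mod 209)
5^4 ≡ 25^2 = 625 ≡ 207 (mod 209)
5^8 ≡ 207^2 = 42849 ≡ 4 (mod 209)
5^16 ≡ 4^2 = 16 ≡ 16 (mod 209)
5^32 ≡ 16^2 = 256 ≡ 47 (mod 209)
5^64 ≡ 47^2 = 2209 ≡ 119 (mod 209)
5^128 ≡ 119^2 = 14161 ≡ 158 (mod 209)
208 = 128 + 64 + 16 in binary powers of 2.
So 5^208 ≡ 158 · 119 · 16 ≡ 81 (mod 209).
Since 81 ≠ 1, base 5 is a Fermat witness: 209 is composite.

81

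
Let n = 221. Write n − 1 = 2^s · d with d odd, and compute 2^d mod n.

221 − 1 = 220 = 2^2 · 55, so d = 55.
2^1 ≡ 2 (mod 221)
2^2 ≡ 2^2 = 4 ≡ 4 (mod 221)
2^4 ≡ 4^2 = 16 ≡ 16 (mod 221)
2^8 ≡ 16^2 = 256 ≡ 35 (mod 221)
2^16 ≡ 35^2 = 1225 ≡ 120 (mod 221)
2^32 ≡ 120^2 = 14400 ≡ 35 (mod 221)
55 = 32 + 16 + 4 + 2 + 1 in binary powers of 2.
So 2^55 ≡ 35 · 120 · 16 · 4 · 2 ≡ 128 (mod 221).
Squaring chain: 128 → 30; never reaches −1, so base 2 is a Miller–Rabin witness that 221 is composite.

128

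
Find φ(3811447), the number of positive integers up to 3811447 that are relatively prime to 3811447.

Factor: 3811447 = 107 · 179 · 199.
φ(3811447) = (107−1) · (179−1) · (199−1) = 106 · 178 · 198 = 3735864.

3735864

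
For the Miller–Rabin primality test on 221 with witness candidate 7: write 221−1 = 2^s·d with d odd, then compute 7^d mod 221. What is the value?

221 − 1 = 220 = 2^2 · 55, so d = 55.
7^1 ≡ 7 (mod 221)
7^2 ≡ 7^2 = 49 ≡ 49 (mod 221)
7^4 ≡ 49^2 = 2401 ≡ 191 (mod 221)
7^8 ≡ 191^2 = 36481 ≡ 16 (mod 221)
7^16 ≡ 16^2 = 256 ≡ 35 (mod 221)
7^32 ≡ 35^2 = 1225 ≡ 120 (mod 221)
55 = 32 + 16 + 4 + 2 + 1 in binary powers of 2.
So 7^55 ≡ 120 · 35 · 191 · 49 · 7 ≡ 97 (mod 221).
Squaring chain: 97 → 127; never reaches −1, so base 7 is a Miller–Rabin witness that 221 is composite.

97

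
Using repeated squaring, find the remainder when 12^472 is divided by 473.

12^1 ≡ 12 (mod 473)
12^2 ≡ 12^2 = 144 ≡ 144 (mod 473)
12^4 ≡ 144^2 = 20736 ≡ 397 (mod 473)
12^8 ≡ 397^2 = 157609 ≡ 100 (mod 473)
12^16 ≡ 100^2 = 10000 ≡ 67 (mod 473)
12^32 ≡ 67^2 = 4489 ≡ 232 (mod 473)
12^64 ≡ 232^2 = 53824 ≡ 375 (mod 473)
12^128 ≡ 375^2 = 140625 ≡ 144 (mod 473)
12^256 ≡ 144^2 = 20736 ≡ 397 (mod 473)
472 = 256 + 128 + 64 + 16 + 8 in binary powers of 2.
So 12^472 ≡ 397 · 144 · 375 · 67 · 100 ≡ 210 (mod 473).
Since 210 ≠ 1, base 12 is a Fermat witness: 473 is composite.

210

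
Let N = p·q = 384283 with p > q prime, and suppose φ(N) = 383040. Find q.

φ(n) = (p−1)(q−1) = n − (p+q) + 1, so p + q = 384283 − 383040 + 1 = 1244.
p and q are the roots of t² − 1244t + 384283 = 0.
Discriminant: 1244² − 4·384283 = 1547536 − 1537132 = 10404; √10404 = 102.
q = (1244 − 102)/2 = 571, p = (1244 + 102)/2 = 673.
Check: 571 · 673 = 384283.

571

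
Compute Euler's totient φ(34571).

34200

Factor: 34571 = 181 · 191.
φ(34571) = (181−1) · (191−1) = 180 · 190 = 34200.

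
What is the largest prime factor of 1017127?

1017127 = 17 · 59831
59831 = 19 · 3149
3149 = 47 · 67
67 is prime.
So 1017127 = 17 · 19 · 47 · 67; the largest prime factor is 67.

67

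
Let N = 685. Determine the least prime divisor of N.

685 is odd.
Digit sum 19, not divisible by 3.
Ends in 5: divisible by 5.

5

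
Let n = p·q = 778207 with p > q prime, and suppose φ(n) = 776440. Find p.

941

φ(n) = (p−1)(q−1) = n − (p+q) + 1, so p + q = 778207 − 776440 + 1 = 1768.
p and q are the roots of t² − 1768t + 778207 = 0.
Discriminant: 1768² − 4·778207 = 3125824 − 3112828 = 12996; √12996 = 114.
q = (1768 − 114)/2 = 827, p = (1768 + 114)/2 = 941.
Check: 827 · 941 = 778207.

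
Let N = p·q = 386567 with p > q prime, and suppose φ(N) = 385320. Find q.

φ(n) = (p−1)(q−1) = n − (p+q) + 1, so p + q = 386567 − 385320 + 1 = 1248.
p and q are the roots of t² − 1248t + 386567 = 0.
Discriminant: 1248² − 4·386567 = 1557504 − 1546268 = 11236; √11236 = 106.
q = (1248 − 106)/2 = 571, p = (1248 + 106)/2 = 677.
Check: 571 · 677 = 386567.

571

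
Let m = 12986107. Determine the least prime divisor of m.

61

12986107 is odd.
Digit sum 34, not divisible by 3.
Ends in 7: not divisible by 5.
7: 12986107 = 7·1855158 + 1
11: 12986107 = 11·1180555 + 2
13: 12986107 = 13·998931 + 4
17: 12986107 = 17·763888 + 11
19: 12986107 = 19·683479 + 6
23: 12986107 = 23·564613 + 8
29: 12986107 = 29·447796 + 23
31: 12986107 = 31·418906 + 21
37: 12986107 = 37·350975 + 32
41: 12986107 = 41·316734 + 13
43: 12986107 = 43·302002 + 21
47: 12986107 = 47·276300 + 7
53: 12986107 = 53·245020 + 47
59: 12986107 = 59·220103 + 30
61: 12986107 = 61·212887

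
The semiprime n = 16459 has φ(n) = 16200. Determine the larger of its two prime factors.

151

φ(n) = (p−1)(q−1) = n − (p+q) + 1, so p + q = 16459 − 16200 + 1 = 260.
p and q are the roots of t² − 260t + 16459 = 0.
Discriminant: 260² − 4·16459 = 67600 − 65836 = 1764; √1764 = 42.
q = (260 − 42)/2 = 109, p = (260 + 42)/2 = 151.
Check: 109 · 151 = 16459.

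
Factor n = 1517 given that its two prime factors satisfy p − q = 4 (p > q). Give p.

41

Since p = q + 4, we have 1517 = q(q + 4), so q² + 4q − 1517 = 0.
Discriminant: 4² + 4·1517 = 16 + 6068 = 6084; √6084 = 78.
q = (−4 + 78)/2 = 37, and p = q + 4 = 41.
Check: 37 · 41 = 1517.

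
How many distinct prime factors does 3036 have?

3036 = 2^2 · 759
759 = 3 · 253
253 = 11 · 23
3036 = 2^2 · 3 · 11 · 23, which has 4 distinct prime factors.

4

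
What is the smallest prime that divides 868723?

37

868723 is odd.
Digit sum 34, not divisible by 3.
Ends in 3: not divisible by 5.
7: 868723 = 7·124103 + 2
11: 868723 = 11·78974 + 9
13: 868723 = 13·66824 + 11
17: 868723 = 17·51101 + 6
19: 868723 = 19·45722 + 5
23: 868723 = 23·37770 + 13
29: 868723 = 29·29955 + 28
31: 868723 = 31·28023 + 10
37: 868723 = 37·23479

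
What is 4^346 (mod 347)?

4^1 ≡ 4 (mod 347)
4^2 ≡ 4^2 = 16 ≡ 16 (mod 347)
4^4 ≡ 16^2 = 256 ≡ 256 (mod 347)
4^8 ≡ 256^2 = 65536 ≡ 300 (mod 347)
4^16 ≡ 300^2 = 90000 ≡ 127 (mod 347)
4^32 ≡ 127^2 = 16129 ≡ 167 (mod 347)
4^64 ≡ 167^2 = 27889 ≡ 129 (mod 347)
4^128 ≡ 129^2 = 16641 ≡ 332 (mod 347)
4^256 ≡ 332^2 = 110224 ≡ 225 (mod 347)
346 = 256 + 64 + 16 + 8 + 2 in binary powers of 2.
So 4^346 ≡ 225 · 129 · 127 · 300 · 16 ≡ 1 (mod 347).
Since the result is 1, base 4 gives no evidence that 347 is composite.

1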